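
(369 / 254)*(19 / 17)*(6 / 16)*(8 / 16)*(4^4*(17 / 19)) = 8856 / 127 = 69.73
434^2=188356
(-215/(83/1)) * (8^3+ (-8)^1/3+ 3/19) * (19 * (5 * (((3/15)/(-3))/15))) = 1248763/2241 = 557.23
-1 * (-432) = 432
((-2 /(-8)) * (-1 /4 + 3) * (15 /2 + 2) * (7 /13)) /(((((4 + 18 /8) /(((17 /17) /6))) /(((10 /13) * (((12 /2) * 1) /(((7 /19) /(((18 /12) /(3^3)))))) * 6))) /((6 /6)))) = 3971 /10140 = 0.39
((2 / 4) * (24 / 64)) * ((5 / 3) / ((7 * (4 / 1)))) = 5 / 448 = 0.01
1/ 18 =0.06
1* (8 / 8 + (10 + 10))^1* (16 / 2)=168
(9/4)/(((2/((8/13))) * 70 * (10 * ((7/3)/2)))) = 27/31850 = 0.00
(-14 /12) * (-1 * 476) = 1666 /3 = 555.33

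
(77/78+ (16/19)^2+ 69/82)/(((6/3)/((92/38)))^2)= 774936332/208383279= 3.72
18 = 18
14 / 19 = 0.74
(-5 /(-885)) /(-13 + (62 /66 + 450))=11 /852668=0.00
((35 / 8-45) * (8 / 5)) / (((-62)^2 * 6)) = -65 / 23064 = -0.00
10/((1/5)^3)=1250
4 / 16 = 0.25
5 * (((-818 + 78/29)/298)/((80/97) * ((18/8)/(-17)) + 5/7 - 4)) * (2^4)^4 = 44715653857280/169327027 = 264078.66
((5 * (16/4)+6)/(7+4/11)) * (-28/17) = -5.82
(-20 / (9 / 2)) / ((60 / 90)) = -20 / 3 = -6.67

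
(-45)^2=2025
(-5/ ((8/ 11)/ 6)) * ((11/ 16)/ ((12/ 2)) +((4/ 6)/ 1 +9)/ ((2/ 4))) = -102685/ 128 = -802.23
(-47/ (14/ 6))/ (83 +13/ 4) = -188/ 805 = -0.23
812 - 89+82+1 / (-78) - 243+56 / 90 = 658253 / 1170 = 562.61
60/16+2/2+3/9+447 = 452.08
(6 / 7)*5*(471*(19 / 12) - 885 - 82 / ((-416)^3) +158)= 10123776615 / 125984768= 80.36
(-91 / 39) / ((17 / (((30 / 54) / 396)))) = -35 / 181764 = -0.00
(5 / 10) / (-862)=-1 / 1724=-0.00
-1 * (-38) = 38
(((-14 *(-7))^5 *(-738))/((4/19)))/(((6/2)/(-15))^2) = -792173588295600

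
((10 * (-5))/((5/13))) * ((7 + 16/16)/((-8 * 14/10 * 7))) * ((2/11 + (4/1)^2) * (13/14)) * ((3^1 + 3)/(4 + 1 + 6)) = 4512300/41503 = 108.72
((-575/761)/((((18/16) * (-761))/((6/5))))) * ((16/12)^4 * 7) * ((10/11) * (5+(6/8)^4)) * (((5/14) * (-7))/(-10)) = 43824200/1547990433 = 0.03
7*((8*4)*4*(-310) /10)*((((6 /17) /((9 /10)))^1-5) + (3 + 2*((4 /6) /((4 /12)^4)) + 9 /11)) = -1670587520 /561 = -2977874.37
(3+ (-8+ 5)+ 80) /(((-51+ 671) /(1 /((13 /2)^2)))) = 16 /5239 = 0.00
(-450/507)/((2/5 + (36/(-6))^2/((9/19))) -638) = 125/79092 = 0.00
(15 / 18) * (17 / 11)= 85 / 66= 1.29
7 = 7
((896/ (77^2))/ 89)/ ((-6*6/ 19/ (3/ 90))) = -0.00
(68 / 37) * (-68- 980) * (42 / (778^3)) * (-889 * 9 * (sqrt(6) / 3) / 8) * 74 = 249455178 * sqrt(6) / 58863869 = 10.38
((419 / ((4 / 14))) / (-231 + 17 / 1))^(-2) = 183184 / 8602489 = 0.02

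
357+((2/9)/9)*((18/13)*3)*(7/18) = 125321/351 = 357.04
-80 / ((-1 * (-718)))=-40 / 359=-0.11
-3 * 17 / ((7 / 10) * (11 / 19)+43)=-3230 / 2749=-1.17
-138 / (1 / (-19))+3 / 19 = 2622.16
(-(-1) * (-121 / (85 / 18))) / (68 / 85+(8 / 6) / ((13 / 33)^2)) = -184041 / 67456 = -2.73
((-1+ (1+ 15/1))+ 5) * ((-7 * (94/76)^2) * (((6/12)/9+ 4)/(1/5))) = -28219975/6498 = -4342.87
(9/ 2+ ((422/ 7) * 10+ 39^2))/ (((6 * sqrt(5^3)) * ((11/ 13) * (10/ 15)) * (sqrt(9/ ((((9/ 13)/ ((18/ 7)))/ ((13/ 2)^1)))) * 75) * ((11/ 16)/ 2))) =119188 * sqrt(35)/ 4764375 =0.15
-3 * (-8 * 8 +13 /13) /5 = 189 /5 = 37.80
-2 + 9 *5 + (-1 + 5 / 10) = 85 / 2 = 42.50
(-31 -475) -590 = -1096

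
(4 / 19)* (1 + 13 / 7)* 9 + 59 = 8567 / 133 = 64.41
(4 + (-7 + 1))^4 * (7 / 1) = 112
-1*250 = -250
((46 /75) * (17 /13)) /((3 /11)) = 8602 /2925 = 2.94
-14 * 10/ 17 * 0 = 0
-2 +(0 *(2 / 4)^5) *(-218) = -2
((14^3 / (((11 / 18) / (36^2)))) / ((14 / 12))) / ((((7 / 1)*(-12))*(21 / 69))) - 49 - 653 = -2153898 / 11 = -195808.91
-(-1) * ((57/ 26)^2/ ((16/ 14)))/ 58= 22743/ 313664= 0.07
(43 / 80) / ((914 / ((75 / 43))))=15 / 14624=0.00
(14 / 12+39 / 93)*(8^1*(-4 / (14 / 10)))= -23600 / 651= -36.25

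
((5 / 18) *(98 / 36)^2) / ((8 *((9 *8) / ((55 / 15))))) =132055 / 10077696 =0.01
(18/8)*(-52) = -117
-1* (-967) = 967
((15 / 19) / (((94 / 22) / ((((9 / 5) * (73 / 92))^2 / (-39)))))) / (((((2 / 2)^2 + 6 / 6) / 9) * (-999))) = 1582713 / 36355673120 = 0.00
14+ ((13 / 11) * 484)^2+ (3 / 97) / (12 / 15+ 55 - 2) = 8537577429 / 26093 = 327198.00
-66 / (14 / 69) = -2277 / 7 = -325.29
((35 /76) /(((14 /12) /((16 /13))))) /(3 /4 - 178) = -480 /175123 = -0.00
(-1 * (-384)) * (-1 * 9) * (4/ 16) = -864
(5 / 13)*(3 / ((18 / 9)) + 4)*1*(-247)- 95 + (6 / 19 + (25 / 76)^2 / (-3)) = -10695193 / 17328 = -617.22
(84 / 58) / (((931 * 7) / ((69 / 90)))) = 0.00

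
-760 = -760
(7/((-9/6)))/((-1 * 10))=7/15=0.47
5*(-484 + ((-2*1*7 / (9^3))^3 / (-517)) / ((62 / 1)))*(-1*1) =15026235388824400 / 6209188177203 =2420.00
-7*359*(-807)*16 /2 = 16223928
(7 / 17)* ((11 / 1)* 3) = 231 / 17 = 13.59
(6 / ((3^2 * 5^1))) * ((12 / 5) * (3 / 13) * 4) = 96 / 325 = 0.30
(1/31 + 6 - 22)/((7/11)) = -5445/217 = -25.09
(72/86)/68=9/731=0.01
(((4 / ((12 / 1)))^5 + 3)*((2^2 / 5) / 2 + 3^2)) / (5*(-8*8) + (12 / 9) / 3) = -3431 / 38826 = -0.09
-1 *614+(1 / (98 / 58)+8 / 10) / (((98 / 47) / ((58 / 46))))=-338604437 / 552230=-613.16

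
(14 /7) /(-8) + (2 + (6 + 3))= 43 /4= 10.75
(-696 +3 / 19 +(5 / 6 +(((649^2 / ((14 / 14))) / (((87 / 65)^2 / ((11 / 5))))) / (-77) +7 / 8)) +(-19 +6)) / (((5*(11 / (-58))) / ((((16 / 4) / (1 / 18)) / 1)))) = 119587797746 / 212135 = 563734.40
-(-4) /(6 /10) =20 /3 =6.67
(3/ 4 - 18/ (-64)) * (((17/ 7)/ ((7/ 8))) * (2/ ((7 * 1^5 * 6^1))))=187/ 1372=0.14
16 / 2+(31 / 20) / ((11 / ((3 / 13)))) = 22973 / 2860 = 8.03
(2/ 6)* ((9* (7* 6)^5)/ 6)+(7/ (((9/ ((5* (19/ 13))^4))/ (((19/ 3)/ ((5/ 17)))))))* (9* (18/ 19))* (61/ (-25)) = 1837956134406/ 28561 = 64351953.17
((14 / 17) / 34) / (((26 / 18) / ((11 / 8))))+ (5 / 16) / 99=0.03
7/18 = 0.39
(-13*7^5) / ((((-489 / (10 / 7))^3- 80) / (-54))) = -11798514000 / 40107127967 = -0.29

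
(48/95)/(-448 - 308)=-0.00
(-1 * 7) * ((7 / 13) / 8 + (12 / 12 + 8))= -6601 / 104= -63.47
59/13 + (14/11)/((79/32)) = 57095/11297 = 5.05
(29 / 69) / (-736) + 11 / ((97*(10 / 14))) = 3896303 / 24630240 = 0.16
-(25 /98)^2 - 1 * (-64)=614031 /9604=63.93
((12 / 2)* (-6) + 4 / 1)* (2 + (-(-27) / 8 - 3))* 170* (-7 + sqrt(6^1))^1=90440 - 12920* sqrt(6)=58792.59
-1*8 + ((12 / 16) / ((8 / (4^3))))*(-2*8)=-104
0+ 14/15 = 0.93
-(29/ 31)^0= -1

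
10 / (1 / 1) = 10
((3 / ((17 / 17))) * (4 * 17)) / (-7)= -204 / 7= -29.14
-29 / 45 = -0.64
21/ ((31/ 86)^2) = 155316/ 961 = 161.62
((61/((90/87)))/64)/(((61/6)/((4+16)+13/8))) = 5017/2560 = 1.96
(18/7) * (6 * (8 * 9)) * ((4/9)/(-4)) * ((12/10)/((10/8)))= -20736/175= -118.49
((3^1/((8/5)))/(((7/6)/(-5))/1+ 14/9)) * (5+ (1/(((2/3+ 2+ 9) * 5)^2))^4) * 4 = 118751241302490411522/4187080804443359375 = 28.36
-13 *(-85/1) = 1105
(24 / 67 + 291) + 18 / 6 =19722 / 67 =294.36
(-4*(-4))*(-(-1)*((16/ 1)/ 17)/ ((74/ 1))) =128/ 629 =0.20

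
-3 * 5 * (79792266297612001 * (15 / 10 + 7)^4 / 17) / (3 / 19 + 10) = -111725530231247811860205 / 3088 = -36180547354678695550.58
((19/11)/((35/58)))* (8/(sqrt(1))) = 8816/385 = 22.90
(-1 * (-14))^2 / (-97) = -196 / 97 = -2.02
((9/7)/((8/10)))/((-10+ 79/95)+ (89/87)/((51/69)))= -6322725/30624832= -0.21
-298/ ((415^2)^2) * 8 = -2384/ 29661450625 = -0.00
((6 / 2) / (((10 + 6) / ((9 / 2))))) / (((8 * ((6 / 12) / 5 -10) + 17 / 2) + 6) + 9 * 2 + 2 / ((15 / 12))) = -135 / 7216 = -0.02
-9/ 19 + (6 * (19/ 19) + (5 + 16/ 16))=219/ 19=11.53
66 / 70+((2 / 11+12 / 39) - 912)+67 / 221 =-910.26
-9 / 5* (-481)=4329 / 5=865.80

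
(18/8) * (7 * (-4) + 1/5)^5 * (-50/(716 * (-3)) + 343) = -57348640827073479/4475000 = -12815338732.31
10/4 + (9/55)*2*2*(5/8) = 32/11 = 2.91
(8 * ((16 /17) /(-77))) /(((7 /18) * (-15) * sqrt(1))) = 768 /45815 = 0.02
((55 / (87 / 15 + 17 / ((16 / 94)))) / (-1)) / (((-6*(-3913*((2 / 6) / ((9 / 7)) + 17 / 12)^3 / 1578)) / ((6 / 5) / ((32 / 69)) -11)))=2043871172640 / 32693134834997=0.06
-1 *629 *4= -2516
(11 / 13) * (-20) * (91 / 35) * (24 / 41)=-1056 / 41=-25.76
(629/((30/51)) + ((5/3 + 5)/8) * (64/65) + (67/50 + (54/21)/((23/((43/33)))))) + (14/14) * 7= 1862456279/1726725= 1078.61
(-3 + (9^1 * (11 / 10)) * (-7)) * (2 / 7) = -723 / 35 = -20.66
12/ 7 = 1.71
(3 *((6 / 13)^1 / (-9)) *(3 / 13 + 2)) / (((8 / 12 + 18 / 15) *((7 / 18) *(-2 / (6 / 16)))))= 11745 / 132496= 0.09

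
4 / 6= 0.67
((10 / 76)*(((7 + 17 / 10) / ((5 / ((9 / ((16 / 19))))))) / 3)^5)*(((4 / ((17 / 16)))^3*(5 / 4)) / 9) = 17537772457767069 / 1965200000000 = 8924.17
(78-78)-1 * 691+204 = -487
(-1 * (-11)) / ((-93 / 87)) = -10.29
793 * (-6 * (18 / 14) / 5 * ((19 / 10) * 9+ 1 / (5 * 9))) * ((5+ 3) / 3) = -9776104 / 175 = -55863.45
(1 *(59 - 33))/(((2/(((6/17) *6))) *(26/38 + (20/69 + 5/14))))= 8589672/415361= 20.68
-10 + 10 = 0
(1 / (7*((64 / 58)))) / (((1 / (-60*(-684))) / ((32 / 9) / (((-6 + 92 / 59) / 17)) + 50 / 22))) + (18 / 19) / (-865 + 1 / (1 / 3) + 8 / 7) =-531126770367 / 8816038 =-60245.52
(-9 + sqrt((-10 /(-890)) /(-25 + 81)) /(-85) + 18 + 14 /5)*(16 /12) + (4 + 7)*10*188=310436 /15 -sqrt(1246) /158865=20695.73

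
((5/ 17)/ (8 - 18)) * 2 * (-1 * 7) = 7/ 17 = 0.41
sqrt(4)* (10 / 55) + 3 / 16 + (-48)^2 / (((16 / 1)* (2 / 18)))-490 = 141953 / 176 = 806.55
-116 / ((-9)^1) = 116 / 9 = 12.89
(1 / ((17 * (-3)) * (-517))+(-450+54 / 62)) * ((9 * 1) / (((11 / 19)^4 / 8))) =-1148204252997840 / 3989072219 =-287837.42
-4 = -4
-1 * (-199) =199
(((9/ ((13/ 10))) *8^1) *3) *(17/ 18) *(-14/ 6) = -4760/ 13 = -366.15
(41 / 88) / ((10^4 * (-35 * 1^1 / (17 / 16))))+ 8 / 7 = 563199303 / 492800000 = 1.14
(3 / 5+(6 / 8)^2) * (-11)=-12.79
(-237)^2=56169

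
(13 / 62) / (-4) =-13 / 248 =-0.05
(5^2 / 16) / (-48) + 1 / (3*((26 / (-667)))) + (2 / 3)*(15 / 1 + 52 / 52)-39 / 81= 143891 / 89856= 1.60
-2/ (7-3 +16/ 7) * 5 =-35/ 22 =-1.59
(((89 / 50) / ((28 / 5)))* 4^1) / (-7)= -89 / 490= -0.18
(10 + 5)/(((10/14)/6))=126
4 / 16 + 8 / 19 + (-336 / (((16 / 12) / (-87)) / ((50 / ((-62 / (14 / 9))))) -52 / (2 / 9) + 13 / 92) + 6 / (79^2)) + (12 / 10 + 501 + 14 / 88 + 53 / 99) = 196145325254593559 / 388404047677770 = 505.00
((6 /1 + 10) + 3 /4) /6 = 2.79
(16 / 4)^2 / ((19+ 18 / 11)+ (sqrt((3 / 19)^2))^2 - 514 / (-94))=0.61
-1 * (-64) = 64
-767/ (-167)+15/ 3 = 1602/ 167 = 9.59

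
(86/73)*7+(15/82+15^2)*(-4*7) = -18846548/2993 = -6296.88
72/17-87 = -82.76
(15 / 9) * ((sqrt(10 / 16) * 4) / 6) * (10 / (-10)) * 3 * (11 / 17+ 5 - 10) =185 * sqrt(10) / 51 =11.47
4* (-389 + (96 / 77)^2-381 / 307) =-2829954416 / 1820203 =-1554.75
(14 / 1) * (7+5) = 168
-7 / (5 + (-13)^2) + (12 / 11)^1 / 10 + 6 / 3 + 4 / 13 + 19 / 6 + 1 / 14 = 4889629 / 870870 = 5.61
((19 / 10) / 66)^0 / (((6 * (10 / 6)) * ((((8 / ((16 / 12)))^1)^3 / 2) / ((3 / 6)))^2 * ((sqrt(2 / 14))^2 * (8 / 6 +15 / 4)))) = 7 / 2371680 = 0.00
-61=-61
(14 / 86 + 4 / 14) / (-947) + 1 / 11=283562 / 3135517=0.09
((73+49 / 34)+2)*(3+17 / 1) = 25990 / 17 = 1528.82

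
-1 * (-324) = 324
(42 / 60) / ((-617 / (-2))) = 0.00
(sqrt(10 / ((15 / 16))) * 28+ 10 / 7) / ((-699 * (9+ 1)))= -56 * sqrt(6) / 10485 - 1 / 4893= -0.01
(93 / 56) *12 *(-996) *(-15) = 2084130 / 7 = 297732.86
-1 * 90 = -90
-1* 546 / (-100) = 273 / 50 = 5.46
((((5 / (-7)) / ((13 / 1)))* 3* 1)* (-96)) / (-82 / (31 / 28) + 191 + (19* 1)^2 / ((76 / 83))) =19840 / 640913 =0.03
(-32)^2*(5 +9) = 14336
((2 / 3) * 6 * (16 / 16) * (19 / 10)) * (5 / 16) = 2.38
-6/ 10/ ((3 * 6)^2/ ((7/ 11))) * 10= -7/ 594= -0.01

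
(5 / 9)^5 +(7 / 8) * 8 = 416468 / 59049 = 7.05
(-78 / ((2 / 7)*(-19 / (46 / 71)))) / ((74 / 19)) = 6279 / 2627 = 2.39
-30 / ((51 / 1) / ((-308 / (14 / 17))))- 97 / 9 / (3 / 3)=1883 / 9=209.22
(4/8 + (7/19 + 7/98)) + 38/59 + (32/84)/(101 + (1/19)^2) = 11549119/7274169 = 1.59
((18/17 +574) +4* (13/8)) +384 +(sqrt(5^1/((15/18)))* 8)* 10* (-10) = 32829/34 - 800* sqrt(6) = -994.03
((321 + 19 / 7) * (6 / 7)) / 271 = 13596 / 13279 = 1.02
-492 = -492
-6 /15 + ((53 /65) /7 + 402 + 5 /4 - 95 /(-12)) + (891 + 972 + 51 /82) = 127292678 /55965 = 2274.51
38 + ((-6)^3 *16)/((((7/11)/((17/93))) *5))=-174194/1085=-160.55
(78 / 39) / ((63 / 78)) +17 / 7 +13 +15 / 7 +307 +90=8758 / 21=417.05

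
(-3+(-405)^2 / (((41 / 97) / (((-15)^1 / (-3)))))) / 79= 79552002 / 3239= 24560.67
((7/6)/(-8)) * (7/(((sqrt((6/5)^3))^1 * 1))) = -245 * sqrt(30)/1728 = -0.78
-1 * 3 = -3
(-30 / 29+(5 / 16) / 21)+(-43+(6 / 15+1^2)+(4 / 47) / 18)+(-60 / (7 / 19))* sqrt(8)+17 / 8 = -2280* sqrt(2) / 7-278145997 / 6869520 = -501.12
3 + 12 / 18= 11 / 3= 3.67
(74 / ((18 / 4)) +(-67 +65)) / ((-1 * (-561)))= 130 / 5049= 0.03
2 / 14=1 / 7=0.14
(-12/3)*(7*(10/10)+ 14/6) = -112/3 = -37.33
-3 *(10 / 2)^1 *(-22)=330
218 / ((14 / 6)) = 654 / 7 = 93.43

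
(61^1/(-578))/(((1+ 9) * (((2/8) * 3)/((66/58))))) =-671/41905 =-0.02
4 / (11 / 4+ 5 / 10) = 16 / 13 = 1.23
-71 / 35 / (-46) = 71 / 1610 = 0.04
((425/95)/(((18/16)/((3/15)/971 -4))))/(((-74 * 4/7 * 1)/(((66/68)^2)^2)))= 17911755477/53658842704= 0.33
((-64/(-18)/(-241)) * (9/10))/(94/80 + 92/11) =-1408/1011477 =-0.00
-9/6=-3/2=-1.50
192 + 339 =531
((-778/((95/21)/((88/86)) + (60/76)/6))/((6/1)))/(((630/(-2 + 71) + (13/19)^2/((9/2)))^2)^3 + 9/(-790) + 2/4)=-194500363903715839861612490797012788/4234678363299989207291133760170210277345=-0.00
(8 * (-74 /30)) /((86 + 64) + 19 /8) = -2368 /18285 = -0.13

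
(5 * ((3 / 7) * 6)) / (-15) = -6 / 7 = -0.86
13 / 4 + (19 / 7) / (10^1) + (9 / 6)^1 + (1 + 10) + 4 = 2803 / 140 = 20.02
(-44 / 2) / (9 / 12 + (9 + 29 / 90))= -3960 / 1813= -2.18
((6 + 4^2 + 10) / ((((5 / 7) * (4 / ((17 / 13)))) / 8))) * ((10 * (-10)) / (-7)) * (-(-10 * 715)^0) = -21760 / 13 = -1673.85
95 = 95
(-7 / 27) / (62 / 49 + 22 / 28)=-686 / 5427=-0.13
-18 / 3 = -6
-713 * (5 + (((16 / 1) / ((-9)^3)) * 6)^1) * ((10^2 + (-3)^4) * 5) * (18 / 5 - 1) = -1984706087 / 243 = -8167514.76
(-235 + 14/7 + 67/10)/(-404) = 2263/4040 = 0.56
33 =33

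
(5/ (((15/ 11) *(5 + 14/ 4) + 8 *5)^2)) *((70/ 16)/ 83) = 847/ 8553814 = 0.00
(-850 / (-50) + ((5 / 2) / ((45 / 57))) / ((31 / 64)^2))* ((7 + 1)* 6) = 1406768 / 961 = 1463.86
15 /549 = 5 /183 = 0.03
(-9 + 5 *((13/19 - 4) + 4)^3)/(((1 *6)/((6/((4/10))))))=-18.50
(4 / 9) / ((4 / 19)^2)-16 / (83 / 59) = -4021 / 2988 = -1.35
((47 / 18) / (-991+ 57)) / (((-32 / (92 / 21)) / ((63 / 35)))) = 1081 / 1569120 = 0.00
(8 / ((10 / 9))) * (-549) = -3952.80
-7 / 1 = -7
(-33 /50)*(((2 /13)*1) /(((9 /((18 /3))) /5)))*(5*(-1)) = 22 /13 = 1.69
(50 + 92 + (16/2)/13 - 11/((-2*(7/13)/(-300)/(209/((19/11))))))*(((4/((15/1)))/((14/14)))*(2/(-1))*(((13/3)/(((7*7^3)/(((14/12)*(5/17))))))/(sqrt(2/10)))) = 44970496*sqrt(5)/367353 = 273.73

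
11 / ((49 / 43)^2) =20339 / 2401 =8.47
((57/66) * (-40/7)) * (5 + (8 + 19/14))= -38190/539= -70.85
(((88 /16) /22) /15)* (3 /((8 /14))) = 0.09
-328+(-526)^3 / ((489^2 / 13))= -8239.94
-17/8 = -2.12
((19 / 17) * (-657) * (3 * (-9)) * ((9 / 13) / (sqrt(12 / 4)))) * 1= 1011123 * sqrt(3) / 221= 7924.51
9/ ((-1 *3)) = -3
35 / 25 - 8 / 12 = 11 / 15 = 0.73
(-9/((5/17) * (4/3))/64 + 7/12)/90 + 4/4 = 346463/345600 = 1.00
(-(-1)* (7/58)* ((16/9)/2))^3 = 21952/17779581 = 0.00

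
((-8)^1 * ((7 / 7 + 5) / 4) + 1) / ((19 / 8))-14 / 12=-661 / 114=-5.80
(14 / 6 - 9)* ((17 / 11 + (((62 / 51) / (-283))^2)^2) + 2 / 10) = -16663171759819288384 / 1431991322830104993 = -11.64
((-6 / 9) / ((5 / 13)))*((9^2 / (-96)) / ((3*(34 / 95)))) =741 / 544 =1.36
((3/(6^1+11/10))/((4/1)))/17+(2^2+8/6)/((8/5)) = 24185/7242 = 3.34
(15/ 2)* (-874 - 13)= -13305/ 2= -6652.50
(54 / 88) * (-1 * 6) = -81 / 22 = -3.68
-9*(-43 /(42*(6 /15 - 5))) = -645 /322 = -2.00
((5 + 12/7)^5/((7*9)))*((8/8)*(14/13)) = 458690014/1966419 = 233.26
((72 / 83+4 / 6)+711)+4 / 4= 177670 / 249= 713.53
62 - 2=60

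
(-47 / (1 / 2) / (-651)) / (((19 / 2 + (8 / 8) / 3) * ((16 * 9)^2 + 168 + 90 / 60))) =376 / 535306233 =0.00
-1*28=-28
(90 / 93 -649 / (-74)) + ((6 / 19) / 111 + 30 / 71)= 31451695 / 3094606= 10.16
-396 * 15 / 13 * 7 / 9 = -4620 / 13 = -355.38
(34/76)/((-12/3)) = -17/152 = -0.11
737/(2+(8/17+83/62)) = 70618/365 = 193.47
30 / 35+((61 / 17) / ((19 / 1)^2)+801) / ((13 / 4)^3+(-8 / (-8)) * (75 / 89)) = 29054194226 / 1229443621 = 23.63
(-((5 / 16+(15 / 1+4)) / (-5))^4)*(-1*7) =63816349527 / 40960000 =1558.02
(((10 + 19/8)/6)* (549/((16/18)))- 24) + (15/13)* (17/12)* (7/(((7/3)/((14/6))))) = 2098793/1664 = 1261.29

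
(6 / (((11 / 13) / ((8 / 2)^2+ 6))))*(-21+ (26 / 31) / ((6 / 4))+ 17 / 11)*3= -3015480 / 341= -8843.05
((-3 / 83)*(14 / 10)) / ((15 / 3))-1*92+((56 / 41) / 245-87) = -106601682 / 595525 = -179.00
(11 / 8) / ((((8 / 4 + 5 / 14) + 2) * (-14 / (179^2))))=-352451 / 488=-722.24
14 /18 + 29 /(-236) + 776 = 1649615 /2124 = 776.65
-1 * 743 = -743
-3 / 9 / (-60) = 1 / 180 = 0.01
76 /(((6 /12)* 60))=38 /15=2.53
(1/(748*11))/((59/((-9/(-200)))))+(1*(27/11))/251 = 238315059/24369690400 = 0.01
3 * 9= 27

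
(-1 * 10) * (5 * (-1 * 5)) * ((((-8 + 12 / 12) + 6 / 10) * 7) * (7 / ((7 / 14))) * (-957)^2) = -143605123200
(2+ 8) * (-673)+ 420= -6310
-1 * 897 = -897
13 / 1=13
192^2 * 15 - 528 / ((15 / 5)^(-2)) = 548208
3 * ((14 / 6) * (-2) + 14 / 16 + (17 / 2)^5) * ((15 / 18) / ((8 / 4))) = 21296035 / 384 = 55458.42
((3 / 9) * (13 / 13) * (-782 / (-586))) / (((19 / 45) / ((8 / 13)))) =46920 / 72371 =0.65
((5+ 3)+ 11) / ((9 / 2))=38 / 9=4.22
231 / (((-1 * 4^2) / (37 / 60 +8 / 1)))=-39809 / 320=-124.40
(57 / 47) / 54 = 0.02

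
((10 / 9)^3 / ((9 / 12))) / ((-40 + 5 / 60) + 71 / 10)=-80000 / 1435401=-0.06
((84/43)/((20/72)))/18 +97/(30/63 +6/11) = 4837329/50740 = 95.34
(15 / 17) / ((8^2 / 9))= 135 / 1088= 0.12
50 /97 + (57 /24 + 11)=10779 /776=13.89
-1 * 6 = -6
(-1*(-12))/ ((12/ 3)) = 3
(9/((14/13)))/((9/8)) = 52/7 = 7.43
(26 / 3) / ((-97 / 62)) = -1612 / 291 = -5.54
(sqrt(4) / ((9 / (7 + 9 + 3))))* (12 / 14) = 3.62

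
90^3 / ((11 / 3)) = 2187000 / 11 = 198818.18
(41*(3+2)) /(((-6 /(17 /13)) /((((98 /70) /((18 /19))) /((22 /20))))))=-463505 /7722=-60.02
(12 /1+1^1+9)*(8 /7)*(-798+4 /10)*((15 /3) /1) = -701888 /7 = -100269.71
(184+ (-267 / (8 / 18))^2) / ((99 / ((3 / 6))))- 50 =5618953 / 3168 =1773.66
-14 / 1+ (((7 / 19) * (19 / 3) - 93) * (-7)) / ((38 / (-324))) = -103082 / 19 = -5425.37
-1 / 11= -0.09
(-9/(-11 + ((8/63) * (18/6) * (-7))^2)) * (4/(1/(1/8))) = 81/70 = 1.16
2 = 2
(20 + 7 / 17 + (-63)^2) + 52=68704 / 17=4041.41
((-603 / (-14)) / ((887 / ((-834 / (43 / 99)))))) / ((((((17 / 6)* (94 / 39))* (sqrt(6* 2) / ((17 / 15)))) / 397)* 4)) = -443.34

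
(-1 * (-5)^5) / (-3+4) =3125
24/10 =12/5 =2.40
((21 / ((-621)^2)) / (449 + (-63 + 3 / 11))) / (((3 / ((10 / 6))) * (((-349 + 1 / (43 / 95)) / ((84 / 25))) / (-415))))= 274813 / 872665476336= 0.00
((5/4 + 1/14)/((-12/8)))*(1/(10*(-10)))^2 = -37/420000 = -0.00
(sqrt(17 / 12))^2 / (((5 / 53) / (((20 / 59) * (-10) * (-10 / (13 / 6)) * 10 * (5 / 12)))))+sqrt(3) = sqrt(3)+2252500 / 2301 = 980.65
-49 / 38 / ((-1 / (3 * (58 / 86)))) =4263 / 1634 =2.61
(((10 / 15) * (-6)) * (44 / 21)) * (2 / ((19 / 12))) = -10.59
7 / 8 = 0.88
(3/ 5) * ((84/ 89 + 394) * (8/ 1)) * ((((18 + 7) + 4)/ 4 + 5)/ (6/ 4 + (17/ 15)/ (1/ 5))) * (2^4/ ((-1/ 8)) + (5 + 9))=-1413704880/ 3827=-369402.90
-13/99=-0.13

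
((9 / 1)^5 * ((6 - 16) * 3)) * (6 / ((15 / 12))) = -8503056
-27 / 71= -0.38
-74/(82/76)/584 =-703/5986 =-0.12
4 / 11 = 0.36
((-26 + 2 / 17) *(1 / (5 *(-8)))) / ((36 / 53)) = 583 / 612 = 0.95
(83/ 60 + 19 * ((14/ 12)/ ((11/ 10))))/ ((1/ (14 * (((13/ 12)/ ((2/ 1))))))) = 1293383/ 7920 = 163.31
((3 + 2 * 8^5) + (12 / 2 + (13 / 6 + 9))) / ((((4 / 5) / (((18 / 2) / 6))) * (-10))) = -393337 / 32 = -12291.78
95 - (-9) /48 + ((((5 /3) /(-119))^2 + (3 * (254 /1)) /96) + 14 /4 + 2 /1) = 110753381 /1019592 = 108.63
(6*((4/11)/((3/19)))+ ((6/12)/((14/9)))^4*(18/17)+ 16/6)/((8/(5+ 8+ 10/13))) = 509097115019/17930744832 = 28.39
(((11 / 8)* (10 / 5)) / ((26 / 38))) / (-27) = -0.15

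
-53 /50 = -1.06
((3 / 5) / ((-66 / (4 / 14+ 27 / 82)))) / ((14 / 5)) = -353 / 176792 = -0.00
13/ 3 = 4.33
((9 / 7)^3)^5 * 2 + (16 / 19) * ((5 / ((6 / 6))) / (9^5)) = 461991667249084089878 / 5326436432411859933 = 86.74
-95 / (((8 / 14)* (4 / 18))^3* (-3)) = 7918155 / 512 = 15465.15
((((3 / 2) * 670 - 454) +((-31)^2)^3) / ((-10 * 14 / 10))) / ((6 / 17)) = -179613951.71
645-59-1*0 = 586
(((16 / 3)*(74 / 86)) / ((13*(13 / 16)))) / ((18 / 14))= 66304 / 196209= 0.34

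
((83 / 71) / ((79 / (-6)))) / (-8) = 249 / 22436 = 0.01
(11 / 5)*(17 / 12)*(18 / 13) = 561 / 130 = 4.32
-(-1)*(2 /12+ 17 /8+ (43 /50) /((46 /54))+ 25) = 390557 /13800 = 28.30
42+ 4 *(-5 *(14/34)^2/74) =448616/10693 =41.95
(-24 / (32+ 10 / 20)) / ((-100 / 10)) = 24 / 325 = 0.07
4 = 4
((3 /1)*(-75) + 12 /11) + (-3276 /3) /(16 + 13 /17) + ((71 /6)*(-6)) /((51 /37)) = -18149918 /53295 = -340.56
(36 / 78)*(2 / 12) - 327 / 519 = -1244 / 2249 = -0.55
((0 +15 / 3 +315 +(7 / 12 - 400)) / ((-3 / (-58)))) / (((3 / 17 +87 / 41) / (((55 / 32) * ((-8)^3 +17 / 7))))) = 1259703165655 / 2153088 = 585068.13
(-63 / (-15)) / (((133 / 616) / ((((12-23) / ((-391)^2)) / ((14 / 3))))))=-4356 / 14523695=-0.00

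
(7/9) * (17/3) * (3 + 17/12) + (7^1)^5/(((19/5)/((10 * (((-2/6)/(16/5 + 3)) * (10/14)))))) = -320420177/190836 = -1679.03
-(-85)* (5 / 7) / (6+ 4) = 85 / 14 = 6.07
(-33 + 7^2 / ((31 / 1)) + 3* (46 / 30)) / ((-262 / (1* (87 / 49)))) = 361659 / 1989890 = 0.18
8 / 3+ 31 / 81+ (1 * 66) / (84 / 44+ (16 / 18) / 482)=138811685 / 3693033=37.59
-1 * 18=-18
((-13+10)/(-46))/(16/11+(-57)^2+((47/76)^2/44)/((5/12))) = 0.00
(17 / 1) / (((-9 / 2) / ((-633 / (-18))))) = -3587 / 27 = -132.85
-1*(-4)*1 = 4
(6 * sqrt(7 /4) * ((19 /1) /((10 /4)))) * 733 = 83562 * sqrt(7) /5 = 44216.85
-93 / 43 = -2.16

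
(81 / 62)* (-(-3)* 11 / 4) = 2673 / 248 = 10.78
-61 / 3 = -20.33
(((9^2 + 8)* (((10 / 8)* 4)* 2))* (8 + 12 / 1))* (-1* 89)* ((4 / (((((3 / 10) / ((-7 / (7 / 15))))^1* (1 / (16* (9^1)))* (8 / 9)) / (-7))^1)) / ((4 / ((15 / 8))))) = -168420262500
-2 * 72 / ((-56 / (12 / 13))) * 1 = 216 / 91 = 2.37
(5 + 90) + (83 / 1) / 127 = 12148 / 127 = 95.65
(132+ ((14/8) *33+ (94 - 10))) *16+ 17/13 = 56957/13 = 4381.31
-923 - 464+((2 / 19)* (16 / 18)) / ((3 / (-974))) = -727115 / 513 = -1417.38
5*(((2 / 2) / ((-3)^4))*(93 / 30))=31 / 162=0.19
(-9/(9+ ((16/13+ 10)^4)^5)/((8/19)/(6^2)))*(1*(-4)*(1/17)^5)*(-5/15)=-19499092833027700224209826/27498038936606403692153201229894150101415201967145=-0.00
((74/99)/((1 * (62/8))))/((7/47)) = 0.65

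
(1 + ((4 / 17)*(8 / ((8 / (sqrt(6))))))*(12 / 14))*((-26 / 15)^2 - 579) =-129599 / 225 - 1036792*sqrt(6) / 8925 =-860.55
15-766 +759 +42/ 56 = 8.75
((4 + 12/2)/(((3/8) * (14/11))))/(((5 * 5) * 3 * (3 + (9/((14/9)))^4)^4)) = 27379984818174951424/156177155168182941057879675998445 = 0.00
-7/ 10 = -0.70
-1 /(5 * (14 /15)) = -3 /14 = -0.21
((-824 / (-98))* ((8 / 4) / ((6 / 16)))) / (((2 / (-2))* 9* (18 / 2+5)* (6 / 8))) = -13184 / 27783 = -0.47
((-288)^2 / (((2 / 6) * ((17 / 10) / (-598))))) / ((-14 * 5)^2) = -17863.33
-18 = -18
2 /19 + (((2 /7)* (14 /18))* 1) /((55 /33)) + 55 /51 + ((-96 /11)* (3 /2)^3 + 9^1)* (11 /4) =-354867 /6460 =-54.93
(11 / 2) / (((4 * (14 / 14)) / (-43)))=-473 / 8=-59.12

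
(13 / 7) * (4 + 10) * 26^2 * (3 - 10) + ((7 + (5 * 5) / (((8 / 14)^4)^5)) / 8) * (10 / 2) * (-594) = -2962840416180570415973 / 4398046511104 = -673671915.18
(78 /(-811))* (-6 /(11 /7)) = 3276 /8921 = 0.37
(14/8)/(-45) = -7/180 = -0.04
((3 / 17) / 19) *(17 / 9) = 0.02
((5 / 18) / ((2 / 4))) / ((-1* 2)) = -5 / 18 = -0.28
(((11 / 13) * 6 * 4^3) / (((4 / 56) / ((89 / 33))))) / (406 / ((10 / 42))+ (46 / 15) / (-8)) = 9569280 / 1329757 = 7.20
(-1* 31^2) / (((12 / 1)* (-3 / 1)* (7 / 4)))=961 / 63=15.25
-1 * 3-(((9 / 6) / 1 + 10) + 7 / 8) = -123 / 8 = -15.38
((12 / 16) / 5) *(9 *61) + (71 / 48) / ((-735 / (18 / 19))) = 3066643 / 37240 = 82.35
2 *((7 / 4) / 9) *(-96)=-112 / 3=-37.33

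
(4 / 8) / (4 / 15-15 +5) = -15 / 292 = -0.05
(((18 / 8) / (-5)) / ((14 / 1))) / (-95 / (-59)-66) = 531 / 1063720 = 0.00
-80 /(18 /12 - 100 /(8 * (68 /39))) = 10880 /771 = 14.11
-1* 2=-2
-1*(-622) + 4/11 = 6846/11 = 622.36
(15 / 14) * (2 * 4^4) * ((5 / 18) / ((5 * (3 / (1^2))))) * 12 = 2560 / 21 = 121.90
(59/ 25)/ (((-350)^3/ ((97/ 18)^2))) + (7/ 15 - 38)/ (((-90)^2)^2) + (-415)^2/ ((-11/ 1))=-14534216296077414913/ 928299487500000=-15656.82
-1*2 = -2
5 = 5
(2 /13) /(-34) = -1 /221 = -0.00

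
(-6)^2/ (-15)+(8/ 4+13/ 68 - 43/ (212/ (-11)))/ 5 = -2731/ 1802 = -1.52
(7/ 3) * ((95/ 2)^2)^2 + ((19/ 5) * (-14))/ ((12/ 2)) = 2850769747/ 240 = 11878207.28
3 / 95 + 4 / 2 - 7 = -472 / 95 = -4.97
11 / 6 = 1.83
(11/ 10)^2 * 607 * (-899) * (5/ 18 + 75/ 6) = -1518663619/ 180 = -8437020.11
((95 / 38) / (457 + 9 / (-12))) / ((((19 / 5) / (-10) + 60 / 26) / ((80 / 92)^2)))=104000 / 48387101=0.00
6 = 6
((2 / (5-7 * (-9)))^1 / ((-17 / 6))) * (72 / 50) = -108 / 7225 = -0.01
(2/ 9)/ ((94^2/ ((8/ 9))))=4/ 178929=0.00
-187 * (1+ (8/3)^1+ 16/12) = -935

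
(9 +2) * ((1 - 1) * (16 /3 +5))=0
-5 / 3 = -1.67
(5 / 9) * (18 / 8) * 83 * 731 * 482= 73110965 / 2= 36555482.50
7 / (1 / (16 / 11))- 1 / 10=1109 / 110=10.08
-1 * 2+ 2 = 0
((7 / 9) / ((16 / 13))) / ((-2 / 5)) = -1.58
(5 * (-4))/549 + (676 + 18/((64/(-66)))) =5774611/8784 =657.40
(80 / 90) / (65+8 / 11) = 0.01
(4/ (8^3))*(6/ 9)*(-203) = -203/ 192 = -1.06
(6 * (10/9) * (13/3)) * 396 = 11440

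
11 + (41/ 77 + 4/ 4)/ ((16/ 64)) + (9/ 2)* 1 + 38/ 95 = 16963/ 770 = 22.03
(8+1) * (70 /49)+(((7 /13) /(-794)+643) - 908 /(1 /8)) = -477464803 /72254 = -6608.14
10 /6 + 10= 35 /3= 11.67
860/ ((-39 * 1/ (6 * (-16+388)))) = -639840/ 13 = -49218.46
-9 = -9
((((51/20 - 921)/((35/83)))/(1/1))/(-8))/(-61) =-1524627/341600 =-4.46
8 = 8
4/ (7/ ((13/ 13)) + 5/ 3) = 6/ 13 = 0.46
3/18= 1/6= 0.17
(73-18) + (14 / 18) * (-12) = 137 / 3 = 45.67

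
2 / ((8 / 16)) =4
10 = 10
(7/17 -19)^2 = 99856/289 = 345.52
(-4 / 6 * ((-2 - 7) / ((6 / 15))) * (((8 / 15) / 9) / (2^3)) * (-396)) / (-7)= 44 / 7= 6.29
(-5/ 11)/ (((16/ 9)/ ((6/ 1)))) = -135/ 88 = -1.53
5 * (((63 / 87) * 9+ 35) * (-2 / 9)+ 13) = 4925 / 261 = 18.87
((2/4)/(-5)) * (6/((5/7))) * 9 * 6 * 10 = -2268/5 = -453.60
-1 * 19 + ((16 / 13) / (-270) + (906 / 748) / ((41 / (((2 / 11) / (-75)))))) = -14064512806 / 740057175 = -19.00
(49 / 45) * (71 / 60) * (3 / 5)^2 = 3479 / 7500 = 0.46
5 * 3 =15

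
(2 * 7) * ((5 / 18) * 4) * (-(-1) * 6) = 280 / 3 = 93.33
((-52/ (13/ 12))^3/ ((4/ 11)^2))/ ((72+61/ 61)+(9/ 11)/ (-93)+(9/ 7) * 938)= -653.92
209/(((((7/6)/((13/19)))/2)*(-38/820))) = -703560/133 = -5289.92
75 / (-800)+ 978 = 31293 / 32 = 977.91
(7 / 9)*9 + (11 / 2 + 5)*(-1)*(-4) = 49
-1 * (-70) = 70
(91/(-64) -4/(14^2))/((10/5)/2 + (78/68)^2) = -1307147/2098768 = -0.62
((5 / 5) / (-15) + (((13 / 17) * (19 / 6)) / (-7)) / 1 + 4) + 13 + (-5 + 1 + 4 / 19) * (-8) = 46.90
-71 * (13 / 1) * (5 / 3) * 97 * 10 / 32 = -2238275 / 48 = -46630.73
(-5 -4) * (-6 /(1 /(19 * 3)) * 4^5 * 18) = 56733696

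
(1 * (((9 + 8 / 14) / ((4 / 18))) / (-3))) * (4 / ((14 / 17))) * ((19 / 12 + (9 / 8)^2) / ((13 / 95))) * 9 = -532693215 / 40768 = -13066.45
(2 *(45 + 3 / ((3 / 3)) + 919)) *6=11604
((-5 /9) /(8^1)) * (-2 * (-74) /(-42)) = 185 /756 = 0.24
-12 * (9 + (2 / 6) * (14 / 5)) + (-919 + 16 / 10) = -5183 / 5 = -1036.60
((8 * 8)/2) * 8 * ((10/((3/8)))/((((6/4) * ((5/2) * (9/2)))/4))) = 1618.17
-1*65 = -65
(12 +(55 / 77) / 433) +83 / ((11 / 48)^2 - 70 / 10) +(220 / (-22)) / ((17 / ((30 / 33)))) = -4353844111 / 9072719579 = -0.48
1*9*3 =27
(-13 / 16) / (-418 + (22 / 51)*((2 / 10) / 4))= 3315 / 1705352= 0.00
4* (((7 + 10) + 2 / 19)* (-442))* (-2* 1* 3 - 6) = 6895200 / 19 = 362905.26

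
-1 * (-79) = 79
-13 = -13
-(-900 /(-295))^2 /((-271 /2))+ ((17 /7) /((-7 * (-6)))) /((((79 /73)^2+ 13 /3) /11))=136264197143 /739587184000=0.18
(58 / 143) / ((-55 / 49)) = -2842 / 7865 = -0.36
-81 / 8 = -10.12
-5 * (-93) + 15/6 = 935/2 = 467.50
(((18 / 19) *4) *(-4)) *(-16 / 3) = 1536 / 19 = 80.84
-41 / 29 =-1.41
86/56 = 43/28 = 1.54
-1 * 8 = -8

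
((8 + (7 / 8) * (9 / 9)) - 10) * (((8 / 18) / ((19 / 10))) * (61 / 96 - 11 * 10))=52495 / 1824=28.78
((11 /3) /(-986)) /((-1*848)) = 11 /2508384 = 0.00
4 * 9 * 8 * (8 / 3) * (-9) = -6912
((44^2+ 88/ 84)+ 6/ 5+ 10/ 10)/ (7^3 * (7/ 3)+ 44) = 203621/ 88655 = 2.30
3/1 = 3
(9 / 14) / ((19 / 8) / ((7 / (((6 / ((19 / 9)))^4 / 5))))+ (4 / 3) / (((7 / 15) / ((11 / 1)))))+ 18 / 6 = 51955347 / 17215564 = 3.02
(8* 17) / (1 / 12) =1632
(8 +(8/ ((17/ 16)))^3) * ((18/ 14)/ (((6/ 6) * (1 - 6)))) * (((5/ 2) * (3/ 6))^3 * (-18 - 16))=8583975/ 1156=7425.58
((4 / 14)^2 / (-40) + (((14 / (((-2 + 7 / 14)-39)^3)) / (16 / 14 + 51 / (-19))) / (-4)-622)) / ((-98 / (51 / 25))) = 112895270440621 / 8719263913500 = 12.95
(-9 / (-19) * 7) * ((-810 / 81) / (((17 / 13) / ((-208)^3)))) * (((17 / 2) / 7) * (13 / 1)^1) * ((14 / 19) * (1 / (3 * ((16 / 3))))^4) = 116957295 / 2888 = 40497.68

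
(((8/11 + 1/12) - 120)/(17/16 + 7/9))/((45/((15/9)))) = -62932/26235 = -2.40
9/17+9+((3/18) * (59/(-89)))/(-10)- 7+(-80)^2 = 581222623/90780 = 6402.54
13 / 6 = 2.17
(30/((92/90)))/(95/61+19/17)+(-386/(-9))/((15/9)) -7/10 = 17228638/478515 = 36.00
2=2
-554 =-554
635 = 635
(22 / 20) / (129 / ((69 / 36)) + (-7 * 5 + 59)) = 253 / 21000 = 0.01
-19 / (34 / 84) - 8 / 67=-53602 / 1139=-47.06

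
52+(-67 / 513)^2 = 13689277 / 263169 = 52.02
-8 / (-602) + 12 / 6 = 606 / 301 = 2.01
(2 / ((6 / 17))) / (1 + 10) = 17 / 33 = 0.52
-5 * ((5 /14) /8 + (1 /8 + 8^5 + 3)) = -18351855 /112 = -163855.85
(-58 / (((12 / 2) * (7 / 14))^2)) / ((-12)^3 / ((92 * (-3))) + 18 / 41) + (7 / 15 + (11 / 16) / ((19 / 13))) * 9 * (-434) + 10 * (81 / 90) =-78913482293 / 21607560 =-3652.12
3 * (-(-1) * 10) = 30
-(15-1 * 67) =52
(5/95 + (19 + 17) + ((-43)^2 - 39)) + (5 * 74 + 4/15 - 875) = 382276/285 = 1341.32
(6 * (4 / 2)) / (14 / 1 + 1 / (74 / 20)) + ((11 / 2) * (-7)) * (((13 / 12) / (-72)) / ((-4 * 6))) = 0.82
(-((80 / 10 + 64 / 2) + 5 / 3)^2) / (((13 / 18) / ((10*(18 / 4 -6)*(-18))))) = -8437500 / 13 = -649038.46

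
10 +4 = 14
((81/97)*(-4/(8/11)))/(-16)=0.29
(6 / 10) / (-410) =-3 / 2050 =-0.00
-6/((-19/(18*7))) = 756/19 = 39.79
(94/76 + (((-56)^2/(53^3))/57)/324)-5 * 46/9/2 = -11.54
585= 585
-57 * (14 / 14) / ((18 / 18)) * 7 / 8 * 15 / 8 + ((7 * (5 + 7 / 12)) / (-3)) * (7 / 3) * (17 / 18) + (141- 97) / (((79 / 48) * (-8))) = -154272325 / 1228608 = -125.57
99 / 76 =1.30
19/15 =1.27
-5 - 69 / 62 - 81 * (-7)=34775 / 62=560.89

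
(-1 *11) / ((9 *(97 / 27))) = -33 / 97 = -0.34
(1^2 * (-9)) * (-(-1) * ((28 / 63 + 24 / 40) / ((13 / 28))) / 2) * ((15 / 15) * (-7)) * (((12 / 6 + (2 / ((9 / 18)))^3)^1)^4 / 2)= 43698817008 / 65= 672289492.43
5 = 5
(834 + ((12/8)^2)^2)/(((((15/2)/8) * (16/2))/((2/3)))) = 895/12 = 74.58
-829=-829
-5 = -5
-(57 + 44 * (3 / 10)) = -351 / 5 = -70.20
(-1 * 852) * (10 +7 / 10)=-45582 / 5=-9116.40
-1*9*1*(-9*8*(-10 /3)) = -2160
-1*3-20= -23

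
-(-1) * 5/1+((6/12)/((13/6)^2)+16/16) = 1032/169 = 6.11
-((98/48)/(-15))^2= -2401/129600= -0.02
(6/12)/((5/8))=4/5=0.80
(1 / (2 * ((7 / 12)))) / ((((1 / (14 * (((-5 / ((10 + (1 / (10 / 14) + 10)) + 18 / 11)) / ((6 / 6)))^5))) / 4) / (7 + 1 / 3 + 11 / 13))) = -0.19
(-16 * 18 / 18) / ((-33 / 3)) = 16 / 11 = 1.45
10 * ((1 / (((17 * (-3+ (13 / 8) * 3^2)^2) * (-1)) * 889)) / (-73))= 0.00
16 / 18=8 / 9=0.89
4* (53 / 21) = 212 / 21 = 10.10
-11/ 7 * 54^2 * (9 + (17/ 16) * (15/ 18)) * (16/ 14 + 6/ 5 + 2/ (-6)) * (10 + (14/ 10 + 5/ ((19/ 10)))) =-237824461017/ 186200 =-1277252.74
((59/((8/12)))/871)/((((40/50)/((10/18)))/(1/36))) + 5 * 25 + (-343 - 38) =-192649789/752544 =-256.00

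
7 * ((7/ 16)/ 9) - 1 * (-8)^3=73777/ 144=512.34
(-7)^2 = 49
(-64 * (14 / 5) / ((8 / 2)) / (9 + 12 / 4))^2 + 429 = 99661 / 225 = 442.94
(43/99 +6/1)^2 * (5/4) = 2028845/39204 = 51.75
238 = 238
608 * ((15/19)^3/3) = 36000/361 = 99.72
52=52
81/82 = 0.99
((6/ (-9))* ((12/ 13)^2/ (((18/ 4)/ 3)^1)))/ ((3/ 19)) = -2.40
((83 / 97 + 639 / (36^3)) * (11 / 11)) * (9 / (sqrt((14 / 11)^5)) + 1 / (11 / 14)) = 5.39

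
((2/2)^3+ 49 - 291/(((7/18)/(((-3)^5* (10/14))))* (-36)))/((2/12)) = -1045995/49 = -21346.84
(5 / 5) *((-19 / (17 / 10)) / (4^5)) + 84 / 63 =34531 / 26112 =1.32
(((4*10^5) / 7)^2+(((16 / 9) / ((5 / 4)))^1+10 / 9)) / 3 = 2400000001862 / 2205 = 1088435374.99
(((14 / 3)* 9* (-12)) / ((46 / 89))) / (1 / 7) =-156996 / 23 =-6825.91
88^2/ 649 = 704/ 59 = 11.93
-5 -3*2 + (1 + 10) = 0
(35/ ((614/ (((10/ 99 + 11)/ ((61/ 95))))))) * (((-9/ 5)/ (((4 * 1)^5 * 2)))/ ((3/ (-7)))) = 5115845/ 2531291136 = 0.00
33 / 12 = 11 / 4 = 2.75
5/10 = 1/2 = 0.50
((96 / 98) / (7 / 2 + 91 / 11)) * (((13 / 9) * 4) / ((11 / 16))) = 0.70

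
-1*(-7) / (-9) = -7 / 9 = -0.78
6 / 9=2 / 3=0.67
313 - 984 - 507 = -1178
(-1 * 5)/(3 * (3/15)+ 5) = -25/28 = -0.89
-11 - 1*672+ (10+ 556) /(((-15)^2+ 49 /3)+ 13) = -519431 /763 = -680.77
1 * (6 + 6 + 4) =16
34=34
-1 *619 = -619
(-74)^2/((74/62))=4588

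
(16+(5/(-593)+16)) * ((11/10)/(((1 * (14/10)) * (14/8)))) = 417362/29057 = 14.36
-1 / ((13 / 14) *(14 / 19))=-19 / 13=-1.46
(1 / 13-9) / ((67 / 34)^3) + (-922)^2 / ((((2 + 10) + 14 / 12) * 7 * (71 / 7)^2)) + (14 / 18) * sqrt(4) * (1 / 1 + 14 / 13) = 142812799125130 / 1557082232641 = 91.72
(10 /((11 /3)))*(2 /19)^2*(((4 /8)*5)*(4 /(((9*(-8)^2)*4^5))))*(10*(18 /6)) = 125 /8132608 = 0.00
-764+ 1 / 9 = -6875 / 9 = -763.89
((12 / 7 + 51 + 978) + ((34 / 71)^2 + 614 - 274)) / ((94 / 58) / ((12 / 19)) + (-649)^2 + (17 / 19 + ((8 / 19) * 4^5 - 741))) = 319865332044 / 98202140812853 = 0.00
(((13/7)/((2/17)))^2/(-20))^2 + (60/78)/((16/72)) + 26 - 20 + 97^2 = 1912472778653/199763200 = 9573.70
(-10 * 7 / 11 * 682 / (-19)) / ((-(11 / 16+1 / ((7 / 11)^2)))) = -680512 / 9405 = -72.36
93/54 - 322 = -5765/18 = -320.28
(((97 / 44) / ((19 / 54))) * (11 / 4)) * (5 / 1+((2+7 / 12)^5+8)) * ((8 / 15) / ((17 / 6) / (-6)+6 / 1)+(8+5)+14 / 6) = 71178143716171 / 2090741760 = 34044.45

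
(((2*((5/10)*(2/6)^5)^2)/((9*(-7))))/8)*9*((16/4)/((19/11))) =-11/31414068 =-0.00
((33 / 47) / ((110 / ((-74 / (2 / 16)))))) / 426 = -148 / 16685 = -0.01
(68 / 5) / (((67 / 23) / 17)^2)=10395908 / 22445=463.17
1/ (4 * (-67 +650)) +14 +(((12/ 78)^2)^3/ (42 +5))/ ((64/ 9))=7406752911915/ 529037573636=14.00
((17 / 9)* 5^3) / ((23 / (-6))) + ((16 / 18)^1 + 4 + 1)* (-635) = -786815 / 207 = -3801.04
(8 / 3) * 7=18.67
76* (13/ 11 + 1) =1824/ 11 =165.82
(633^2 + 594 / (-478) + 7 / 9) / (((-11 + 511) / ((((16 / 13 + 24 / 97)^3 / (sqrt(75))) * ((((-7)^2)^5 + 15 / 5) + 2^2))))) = 394189879706731356356813824 * sqrt(3) / 8086990671995625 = 84426571907.13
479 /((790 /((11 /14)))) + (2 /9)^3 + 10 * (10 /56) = 18327331 /8062740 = 2.27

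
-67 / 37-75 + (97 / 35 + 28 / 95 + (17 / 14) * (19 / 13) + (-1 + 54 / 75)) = -33014601 / 456950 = -72.25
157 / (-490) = -157 / 490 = -0.32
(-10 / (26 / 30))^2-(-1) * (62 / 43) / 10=4842739 / 36335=133.28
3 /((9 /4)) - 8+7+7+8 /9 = 74 /9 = 8.22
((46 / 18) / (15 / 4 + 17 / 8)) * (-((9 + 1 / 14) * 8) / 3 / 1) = -93472 / 8883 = -10.52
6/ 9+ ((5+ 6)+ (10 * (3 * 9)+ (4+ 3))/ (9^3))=8782/ 729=12.05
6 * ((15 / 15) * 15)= 90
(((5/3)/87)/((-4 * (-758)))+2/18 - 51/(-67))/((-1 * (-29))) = 15416821/512532312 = 0.03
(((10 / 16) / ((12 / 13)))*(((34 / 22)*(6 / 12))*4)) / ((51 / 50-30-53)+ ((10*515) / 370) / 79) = -80747875 / 3156285528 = -0.03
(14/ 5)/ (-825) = -0.00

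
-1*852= -852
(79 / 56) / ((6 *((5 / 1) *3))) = 79 / 5040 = 0.02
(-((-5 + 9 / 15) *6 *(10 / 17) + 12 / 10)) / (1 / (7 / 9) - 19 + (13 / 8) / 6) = -409248 / 498185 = -0.82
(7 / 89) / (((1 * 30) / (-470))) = -329 / 267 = -1.23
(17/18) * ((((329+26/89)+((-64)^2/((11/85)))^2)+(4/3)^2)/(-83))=-1650590451204859/144799974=-11399107.37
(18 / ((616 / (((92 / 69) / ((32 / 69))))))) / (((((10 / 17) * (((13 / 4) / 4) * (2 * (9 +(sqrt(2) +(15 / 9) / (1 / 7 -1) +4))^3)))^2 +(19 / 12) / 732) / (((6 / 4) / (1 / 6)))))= 11169817550612363721910116275891424 / 17866903367937430883891578127299770403877 -731085560329241650339510728336000 * sqrt(2) / 2552414766848204411984511161042824343411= 0.00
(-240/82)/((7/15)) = -1800/287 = -6.27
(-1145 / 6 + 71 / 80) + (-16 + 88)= -28307 / 240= -117.95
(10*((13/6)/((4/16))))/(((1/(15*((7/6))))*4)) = 2275/6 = 379.17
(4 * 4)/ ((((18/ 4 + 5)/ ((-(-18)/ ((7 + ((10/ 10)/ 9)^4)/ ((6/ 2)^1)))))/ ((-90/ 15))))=-8503056/ 109079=-77.95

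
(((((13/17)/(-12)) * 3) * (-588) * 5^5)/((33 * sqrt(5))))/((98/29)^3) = 123.36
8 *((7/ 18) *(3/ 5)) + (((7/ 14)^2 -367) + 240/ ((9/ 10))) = -5893/ 60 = -98.22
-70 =-70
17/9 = 1.89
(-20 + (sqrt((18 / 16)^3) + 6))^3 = -2100.48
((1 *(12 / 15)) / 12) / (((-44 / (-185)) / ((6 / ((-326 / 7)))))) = -259 / 7172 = -0.04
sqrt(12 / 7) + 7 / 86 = 7 / 86 + 2 * sqrt(21) / 7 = 1.39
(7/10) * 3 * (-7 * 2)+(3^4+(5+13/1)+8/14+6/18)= 7403/105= 70.50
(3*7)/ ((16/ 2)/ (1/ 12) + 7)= 21/ 103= 0.20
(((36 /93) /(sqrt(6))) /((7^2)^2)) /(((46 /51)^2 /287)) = 106641 * sqrt(6) /11249714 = 0.02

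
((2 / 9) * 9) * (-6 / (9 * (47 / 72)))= -96 / 47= -2.04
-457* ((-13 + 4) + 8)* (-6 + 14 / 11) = -23764 / 11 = -2160.36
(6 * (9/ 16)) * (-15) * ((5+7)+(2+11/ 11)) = -6075/ 8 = -759.38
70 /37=1.89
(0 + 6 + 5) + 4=15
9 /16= 0.56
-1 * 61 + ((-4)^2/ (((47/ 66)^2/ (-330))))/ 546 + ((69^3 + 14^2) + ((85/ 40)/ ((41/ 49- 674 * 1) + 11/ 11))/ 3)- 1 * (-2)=328626.93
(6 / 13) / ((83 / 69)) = 0.38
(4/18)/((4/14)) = 7/9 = 0.78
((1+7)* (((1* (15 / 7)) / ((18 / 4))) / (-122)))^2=1600 / 1640961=0.00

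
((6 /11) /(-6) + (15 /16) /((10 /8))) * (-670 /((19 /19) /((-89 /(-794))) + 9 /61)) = -10548547 /216634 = -48.69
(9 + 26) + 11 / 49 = 1726 / 49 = 35.22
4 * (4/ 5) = 16/ 5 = 3.20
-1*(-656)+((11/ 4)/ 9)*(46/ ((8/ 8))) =12061/ 18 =670.06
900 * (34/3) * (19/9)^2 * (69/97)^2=23002.61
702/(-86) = -351/43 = -8.16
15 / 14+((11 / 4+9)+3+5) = 583 / 28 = 20.82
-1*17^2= -289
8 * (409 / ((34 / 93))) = 152148 / 17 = 8949.88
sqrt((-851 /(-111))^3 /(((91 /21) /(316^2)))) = 7268 *sqrt(299) /39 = 3222.45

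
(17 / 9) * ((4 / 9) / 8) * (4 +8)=34 / 27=1.26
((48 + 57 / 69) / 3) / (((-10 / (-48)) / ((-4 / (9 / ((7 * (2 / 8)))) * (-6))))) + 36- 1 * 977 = -198869 / 345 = -576.43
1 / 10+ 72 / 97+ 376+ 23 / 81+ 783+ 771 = 151728587 / 78570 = 1931.13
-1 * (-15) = 15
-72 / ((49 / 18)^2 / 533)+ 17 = -12393007 / 2401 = -5161.60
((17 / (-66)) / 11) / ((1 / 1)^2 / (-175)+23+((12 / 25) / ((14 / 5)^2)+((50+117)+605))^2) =-0.00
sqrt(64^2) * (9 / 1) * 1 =576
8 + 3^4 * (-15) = -1207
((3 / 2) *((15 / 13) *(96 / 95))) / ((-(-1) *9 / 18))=864 / 247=3.50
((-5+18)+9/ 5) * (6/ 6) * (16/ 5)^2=18944/ 125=151.55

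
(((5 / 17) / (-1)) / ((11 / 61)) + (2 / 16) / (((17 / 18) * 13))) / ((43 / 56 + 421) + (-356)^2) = -220654 / 17310749885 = -0.00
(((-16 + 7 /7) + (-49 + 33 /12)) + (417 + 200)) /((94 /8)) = 2223 /47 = 47.30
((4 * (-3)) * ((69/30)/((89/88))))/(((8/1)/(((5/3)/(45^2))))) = -506/180225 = -0.00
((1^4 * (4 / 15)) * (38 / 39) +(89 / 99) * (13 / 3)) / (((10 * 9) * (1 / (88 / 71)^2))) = 28237792 / 398112975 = 0.07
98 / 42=2.33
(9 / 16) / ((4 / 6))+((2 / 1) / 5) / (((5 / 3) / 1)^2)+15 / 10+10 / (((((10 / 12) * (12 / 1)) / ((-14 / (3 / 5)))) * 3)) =-190441 / 36000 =-5.29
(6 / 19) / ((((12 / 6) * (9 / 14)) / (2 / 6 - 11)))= -448 / 171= -2.62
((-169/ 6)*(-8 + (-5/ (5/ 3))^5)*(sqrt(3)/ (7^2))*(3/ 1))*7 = 42419*sqrt(3)/ 14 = 5247.99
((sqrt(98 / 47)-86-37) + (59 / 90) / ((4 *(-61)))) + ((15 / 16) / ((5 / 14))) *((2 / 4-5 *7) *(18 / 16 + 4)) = -206295929 / 351360 + 7 *sqrt(94) / 47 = -585.69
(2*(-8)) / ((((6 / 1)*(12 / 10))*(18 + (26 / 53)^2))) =-28090 / 230571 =-0.12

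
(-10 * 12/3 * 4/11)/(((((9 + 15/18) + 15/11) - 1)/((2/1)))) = -1920/673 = -2.85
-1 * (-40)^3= 64000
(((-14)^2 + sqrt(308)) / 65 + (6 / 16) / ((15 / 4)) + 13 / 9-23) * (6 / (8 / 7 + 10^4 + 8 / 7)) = -30205 / 2730624 + 21 * sqrt(77) / 1137760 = -0.01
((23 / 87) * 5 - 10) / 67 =-755 / 5829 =-0.13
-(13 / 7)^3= -2197 / 343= -6.41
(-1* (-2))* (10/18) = 10/9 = 1.11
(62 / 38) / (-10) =-31 / 190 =-0.16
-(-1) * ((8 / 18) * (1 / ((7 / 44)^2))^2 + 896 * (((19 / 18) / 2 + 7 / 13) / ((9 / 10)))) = 1755.30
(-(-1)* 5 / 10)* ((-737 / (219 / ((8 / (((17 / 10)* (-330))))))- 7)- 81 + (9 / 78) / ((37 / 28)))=-43.93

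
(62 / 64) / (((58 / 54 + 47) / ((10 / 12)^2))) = 2325 / 166144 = 0.01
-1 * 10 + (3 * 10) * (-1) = -40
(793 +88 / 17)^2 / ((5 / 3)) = 552353283 / 1445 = 382251.41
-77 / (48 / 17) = -1309 / 48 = -27.27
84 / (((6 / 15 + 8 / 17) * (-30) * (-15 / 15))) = 3.22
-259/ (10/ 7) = -1813/ 10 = -181.30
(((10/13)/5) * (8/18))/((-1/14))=-112/117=-0.96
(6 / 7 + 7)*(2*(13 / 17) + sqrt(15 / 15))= 2365 / 119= 19.87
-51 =-51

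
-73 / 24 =-3.04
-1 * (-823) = 823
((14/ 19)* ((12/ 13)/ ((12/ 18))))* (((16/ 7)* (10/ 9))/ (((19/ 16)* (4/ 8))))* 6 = 122880/ 4693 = 26.18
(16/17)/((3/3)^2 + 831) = 0.00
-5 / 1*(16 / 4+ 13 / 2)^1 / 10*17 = -357 / 4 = -89.25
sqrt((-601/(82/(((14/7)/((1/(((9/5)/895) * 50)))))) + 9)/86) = 57 * sqrt(10729618)/631154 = 0.30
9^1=9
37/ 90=0.41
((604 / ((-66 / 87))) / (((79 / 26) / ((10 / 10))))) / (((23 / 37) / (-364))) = 3066771344 / 19987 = 153438.30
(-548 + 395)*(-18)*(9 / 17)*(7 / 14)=729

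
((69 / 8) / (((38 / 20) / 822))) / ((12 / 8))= 47265 / 19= 2487.63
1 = 1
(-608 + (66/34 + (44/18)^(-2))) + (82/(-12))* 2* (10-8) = -15630521/24684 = -633.22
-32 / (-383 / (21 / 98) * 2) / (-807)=-8 / 721189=-0.00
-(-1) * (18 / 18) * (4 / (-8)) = -1 / 2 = -0.50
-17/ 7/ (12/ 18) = -51/ 14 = -3.64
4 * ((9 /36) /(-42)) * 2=-1 /21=-0.05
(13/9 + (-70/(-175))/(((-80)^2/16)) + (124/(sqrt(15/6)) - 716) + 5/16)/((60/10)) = -12856357/108000 + 62 * sqrt(10)/15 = -105.97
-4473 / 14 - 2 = -643 / 2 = -321.50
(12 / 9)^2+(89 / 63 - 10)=-143 / 21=-6.81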